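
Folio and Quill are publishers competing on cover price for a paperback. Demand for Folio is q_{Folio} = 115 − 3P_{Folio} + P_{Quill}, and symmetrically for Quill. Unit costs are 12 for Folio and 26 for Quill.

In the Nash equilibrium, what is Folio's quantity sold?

58.2

Folio's profit: π = (P_{Folio} − 12)(115 − 3P_{Folio} + P_{Quill}).
∂π/∂P_{Folio} = 151 − 6P_{Folio} + P_{Quill} = 0 ⇒ P_{Folio} = 151/6 + (1/6)P_{Quill}.
Similarly P_{Quill} = 193/6 + (1/6)P_{Folio}.
Substituting the second reaction function into the first: P_{Folio} = 151/6 + (1/6)(193/6 + (1/6)P_{Folio}), which gives (35/36)P_{Folio} = 1099/36 ⇒ P_{Folio} = 31.4.
Then P_{Quill} = 193/6 + (1/6)·31.4 = 37.4.
q_{Folio} = 115 − 3·31.4 + 37.4 = 58.2.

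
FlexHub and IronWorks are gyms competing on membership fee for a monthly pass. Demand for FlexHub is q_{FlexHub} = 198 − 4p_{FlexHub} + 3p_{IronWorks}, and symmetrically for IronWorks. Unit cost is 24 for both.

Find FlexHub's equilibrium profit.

FlexHub's profit: π = (p_{FlexHub} − 24)(198 − 4p_{FlexHub} + 3p_{IronWorks}).
∂π/∂p_{FlexHub} = 294 − 8p_{FlexHub} + 3p_{IronWorks} = 0 ⇒ p_{FlexHub} = 36.75 + 0.375p_{IronWorks}.
By symmetry p_{IronWorks} = p_{FlexHub}; substituting into the reaction function, 0.625p_{FlexHub} = 36.75 and p_{FlexHub} = 58.8.
q_{FlexHub} = 198 − 4·58.8 + 3·58.8 = 139.2.
Profit = (58.8 − 24)·139.2 = 4844.16.

4844.16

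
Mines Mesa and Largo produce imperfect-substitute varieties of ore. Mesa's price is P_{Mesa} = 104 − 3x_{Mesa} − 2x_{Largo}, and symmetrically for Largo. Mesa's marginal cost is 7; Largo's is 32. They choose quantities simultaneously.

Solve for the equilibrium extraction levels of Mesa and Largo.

13.6875, 7.4375

Mine Mesa's profit: π = x_{Mesa}(104 − 3x_{Mesa} − 2x_{Largo}) − 7x_{Mesa}.
∂π/∂x_{Mesa} = 97 − 6x_{Mesa} − 2x_{Largo} = 0 ⇒ x_{Mesa} = 97/6 − (1/3)x_{Largo}.
Similarly x_{Largo} = 12 − (1/3)x_{Mesa}.
Substituting the second reaction function into the first: x_{Mesa} = 97/6 − (1/3)(12 − (1/3)x_{Mesa}), which gives (8/9)x_{Mesa} = 73/6 ⇒ x_{Mesa} = 13.6875.
Then x_{Largo} = 12 − (1/3)·13.6875 = 7.4375.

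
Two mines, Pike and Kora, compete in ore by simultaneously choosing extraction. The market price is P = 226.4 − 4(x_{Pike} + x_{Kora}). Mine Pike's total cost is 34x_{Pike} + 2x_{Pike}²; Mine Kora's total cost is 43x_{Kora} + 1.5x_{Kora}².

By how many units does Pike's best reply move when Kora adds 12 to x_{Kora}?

-4

Mine Pike's profit: π = x_{Pike}(226.4 − 4(x_{Pike} + x_{Kora})) − 34x_{Pike} − 2x_{Pike}².
∂π/∂x_{Pike} = 192.4 − 12x_{Pike} − 4x_{Kora} = 0, so x_{Pike} = 481/30 − (1/3)x_{Kora}.
The reaction-function slope is −1/3, so a 12-unit rise in x_{Kora} moves x_{Pike} by −1/3 × 12 = −4. Pike's best response falls — the actions are strategic substitutes.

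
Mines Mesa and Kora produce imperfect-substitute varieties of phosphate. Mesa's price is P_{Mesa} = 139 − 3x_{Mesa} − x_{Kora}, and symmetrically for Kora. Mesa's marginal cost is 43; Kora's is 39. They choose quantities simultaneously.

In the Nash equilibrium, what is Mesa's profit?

Mine Mesa's profit: π = x_{Mesa}(139 − 3x_{Mesa} − x_{Kora}) − 43x_{Mesa}.
∂π/∂x_{Mesa} = 96 − 6x_{Mesa} − x_{Kora} = 0 ⇒ x_{Mesa} = 16 − (1/6)x_{Kora}.
Similarly x_{Kora} = 50/3 − (1/6)x_{Mesa}.
Plugging x_{Kora} into Mesa's best response: x_{Mesa} = 16 − (1/6)(50/3 − (1/6)x_{Mesa}) ⇒ (35/36)x_{Mesa} = 119/9, so x_{Mesa} = 13.6.
Then x_{Kora} = 50/3 − (1/6)·13.6 = 14.4.
P_{Mesa} = 139 − 3·13.6 − 14.4 = 83.8.
Profit = (83.8 − 43)·13.6 = 554.88.

554.88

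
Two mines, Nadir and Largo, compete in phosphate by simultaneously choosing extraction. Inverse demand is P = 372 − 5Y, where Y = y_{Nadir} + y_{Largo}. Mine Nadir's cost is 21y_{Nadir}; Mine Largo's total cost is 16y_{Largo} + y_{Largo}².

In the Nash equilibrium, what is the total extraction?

44.6

Mine Nadir's profit: π = y_{Nadir}(372 − 5(y_{Nadir} + y_{Largo})) − 21y_{Nadir}.
∂π/∂y_{Nadir} = 351 − 10y_{Nadir} − 5y_{Largo} = 0, so y_{Nadir} = 35.1 − 0.5y_{Largo}.
For Largo: ∂π/∂y_{Largo} = 356 − 12y_{Largo} − 5y_{Nadir} = 0 ⇒ y_{Largo} = 89/3 − (5/12)y_{Nadir}.
Substituting the second reaction function into the first: y_{Nadir} = 35.1 − 0.5(89/3 − (5/12)y_{Nadir}), which gives (19/24)y_{Nadir} = 304/15 ⇒ y_{Nadir} = 25.6.
Then y_{Largo} = 89/3 − (5/12)·25.6 = 19.
Total extraction: 25.6 + 19 = 44.6.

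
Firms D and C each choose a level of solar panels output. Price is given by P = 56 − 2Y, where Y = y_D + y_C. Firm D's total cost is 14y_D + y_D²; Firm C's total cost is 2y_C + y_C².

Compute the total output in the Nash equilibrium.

12

Firm D's profit: π = y_D(56 − 2(y_D + y_C)) − 14y_D − y_D².
∂π/∂y_D = 42 − 6y_D − 2y_C = 0, so y_D = 7 − (1/3)y_C.
By the same steps for C: y_C = 9 − (1/3)y_D.
Substituting the second reaction function into the first: y_D = 7 − (1/3)(9 − (1/3)y_D), which gives (8/9)y_D = 4 ⇒ y_D = 4.5.
Then y_C = 9 − (1/3)·4.5 = 7.5.
Total output: 4.5 + 7.5 = 12.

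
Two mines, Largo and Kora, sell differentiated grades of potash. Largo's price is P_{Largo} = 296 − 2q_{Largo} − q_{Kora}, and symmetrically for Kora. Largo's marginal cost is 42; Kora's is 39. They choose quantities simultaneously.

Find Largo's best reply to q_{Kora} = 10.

Mine Largo's profit: π = q_{Largo}(296 − 2q_{Largo} − q_{Kora}) − 42q_{Largo}.
∂π/∂q_{Largo} = 254 − 4q_{Largo} − q_{Kora} = 0 ⇒ q_{Largo} = 63.5 − 0.25q_{Kora}.
At q_{Kora} = 10: q_{Largo} = 63.5 − 0.25·10 = 61.

61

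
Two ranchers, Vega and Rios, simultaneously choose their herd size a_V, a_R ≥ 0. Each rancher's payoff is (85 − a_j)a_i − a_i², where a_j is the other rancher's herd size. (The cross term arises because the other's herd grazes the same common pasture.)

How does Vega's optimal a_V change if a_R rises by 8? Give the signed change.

-4

Vega's payoff is (85 − a_R)a_V − a_V².
∂π/∂a_V = 85 − a_R − 2a_V = 0, so a_V = 42.5 − 0.5a_R.
The reaction-function slope is −0.5, so an 8-unit rise in a_R moves a_V by −0.5 × 8 = −4. Vega's best response falls — the actions are strategic substitutes.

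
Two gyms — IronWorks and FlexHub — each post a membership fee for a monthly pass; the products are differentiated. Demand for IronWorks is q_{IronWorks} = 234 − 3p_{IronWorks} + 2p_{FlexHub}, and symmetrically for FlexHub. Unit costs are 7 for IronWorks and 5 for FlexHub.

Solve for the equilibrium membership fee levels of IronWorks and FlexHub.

63.375, 62.625

IronWorks's profit: π = (p_{IronWorks} − 7)(234 − 3p_{IronWorks} + 2p_{FlexHub}).
∂π/∂p_{IronWorks} = 255 − 6p_{IronWorks} + 2p_{FlexHub} = 0 ⇒ p_{IronWorks} = 42.5 + (1/3)p_{FlexHub}.
Similarly p_{FlexHub} = 41.5 + (1/3)p_{IronWorks}.
Solving the two reaction functions simultaneously: (1 − (1/3)(1/3))p_{IronWorks} = 42.5 + (1/3)·41.5, so (8/9)p_{IronWorks} = 169/3 and p_{IronWorks} = 63.375.
Then p_{FlexHub} = 41.5 + (1/3)·63.375 = 62.625.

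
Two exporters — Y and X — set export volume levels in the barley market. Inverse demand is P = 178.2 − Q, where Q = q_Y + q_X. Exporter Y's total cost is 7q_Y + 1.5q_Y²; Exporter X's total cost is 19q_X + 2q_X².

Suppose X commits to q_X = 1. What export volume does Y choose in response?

34.04

Exporter Y's profit: π = q_Y(178.2 − (q_Y + q_X)) − 7q_Y − 1.5q_Y².
∂π/∂q_Y = 171.2 − 5q_Y − q_X = 0, so q_Y = 34.24 − 0.2q_X.
At q_X = 1: q_Y = 34.24 − 0.2·1 = 34.04.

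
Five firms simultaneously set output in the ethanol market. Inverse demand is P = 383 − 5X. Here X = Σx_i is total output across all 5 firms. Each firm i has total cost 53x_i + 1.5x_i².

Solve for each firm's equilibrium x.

10

A representative firm's profit is π_i = x_i(383 − 5X) − 53x_i − 1.5x_i², with X = x_i + Σ_{j≠i} x_j.
First-order condition: 330 − 13x_i − 5Σ_{j≠i} x_j = 0.
With identical firms, set every x_j = x: then 330 − 13x − 20x = 0, i.e. x = 330/33 = 10.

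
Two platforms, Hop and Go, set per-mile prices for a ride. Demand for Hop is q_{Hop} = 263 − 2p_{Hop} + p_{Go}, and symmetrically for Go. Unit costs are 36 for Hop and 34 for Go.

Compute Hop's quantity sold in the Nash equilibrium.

Hop's profit: π = (p_{Hop} − 36)(263 − 2p_{Hop} + p_{Go}).
∂π/∂p_{Hop} = 335 − 4p_{Hop} + p_{Go} = 0 ⇒ p_{Hop} = 83.75 + 0.25p_{Go}.
Similarly p_{Go} = 82.75 + 0.25p_{Hop}.
Solving the two reaction functions simultaneously: (1 − (0.25)(0.25))p_{Hop} = 83.75 + 0.25·82.75, so 0.9375p_{Hop} = 104.4375 and p_{Hop} = 111.4.
Then p_{Go} = 82.75 + 0.25·111.4 = 110.6.
q_{Hop} = 263 − 2·111.4 + 110.6 = 150.8.

150.8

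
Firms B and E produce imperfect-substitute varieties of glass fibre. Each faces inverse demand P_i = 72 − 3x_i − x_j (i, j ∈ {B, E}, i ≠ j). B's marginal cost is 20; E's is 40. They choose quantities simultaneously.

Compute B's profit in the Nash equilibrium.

192

Firm B's profit: π = x_B(72 − 3x_B − x_E) − 20x_B.
∂π/∂x_B = 52 − 6x_B − x_E = 0 ⇒ x_B = 26/3 − (1/6)x_E.
Similarly x_E = 16/3 − (1/6)x_B.
Plugging x_E into B's best response: x_B = 26/3 − (1/6)(16/3 − (1/6)x_B) ⇒ (35/36)x_B = 70/9, so x_B = 8.
Then x_E = 16/3 − (1/6)·8 = 4.
P_B = 72 − 3·8 − 4 = 44.
Profit = (44 − 20)·8 = 192.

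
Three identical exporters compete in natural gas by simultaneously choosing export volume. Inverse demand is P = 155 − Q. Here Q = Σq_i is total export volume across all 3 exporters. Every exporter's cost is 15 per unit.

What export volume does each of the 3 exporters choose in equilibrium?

A representative exporter's profit is π_i = q_i(155 − Q) − 15q_i, with Q = q_i + Σ_{j≠i} q_j.
First-order condition: 140 − 2q_i − Σ_{j≠i} q_j = 0.
In a symmetric equilibrium every exporter chooses the same q, so Σ_{j≠i} q_j = 2q. The condition becomes 140 − 4q = 0, giving q = 140/4 = 35.

35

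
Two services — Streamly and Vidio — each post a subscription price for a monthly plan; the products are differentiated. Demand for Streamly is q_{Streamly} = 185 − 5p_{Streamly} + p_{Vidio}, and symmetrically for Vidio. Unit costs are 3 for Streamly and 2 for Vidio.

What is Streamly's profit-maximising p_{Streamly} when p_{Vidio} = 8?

20.8

Streamly's profit: π = (p_{Streamly} − 3)(185 − 5p_{Streamly} + p_{Vidio}).
∂π/∂p_{Streamly} = 200 − 10p_{Streamly} + p_{Vidio} = 0 ⇒ p_{Streamly} = 20 + 0.1p_{Vidio}.
At p_{Vidio} = 8: p_{Streamly} = 20 + 0.1·8 = 20.8.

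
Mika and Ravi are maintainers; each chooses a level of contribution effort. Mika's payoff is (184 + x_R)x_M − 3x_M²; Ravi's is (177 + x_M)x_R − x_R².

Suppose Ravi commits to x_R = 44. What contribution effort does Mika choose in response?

Expanding Mika's payoff: 184x_M + x_Rx_M − 3x_M².
∂π/∂x_M = 184 + x_R − 6x_M = 0, so x_M = 92/3 + (1/6)x_R.
At x_R = 44: x_M = 92/3 + (1/6)·44 = 38.

38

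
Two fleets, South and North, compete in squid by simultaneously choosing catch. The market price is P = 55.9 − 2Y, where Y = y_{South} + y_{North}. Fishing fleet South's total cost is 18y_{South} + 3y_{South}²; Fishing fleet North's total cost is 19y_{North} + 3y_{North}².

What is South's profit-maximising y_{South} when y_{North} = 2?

3.39

Fishing fleet South's profit: π = y_{South}(55.9 − 2(y_{South} + y_{North})) − 18y_{South} − 3y_{South}².
∂π/∂y_{South} = 37.9 − 10y_{South} − 2y_{North} = 0, so y_{South} = 3.79 − 0.2y_{North}.
At y_{North} = 2: y_{South} = 3.79 − 0.2·2 = 3.39.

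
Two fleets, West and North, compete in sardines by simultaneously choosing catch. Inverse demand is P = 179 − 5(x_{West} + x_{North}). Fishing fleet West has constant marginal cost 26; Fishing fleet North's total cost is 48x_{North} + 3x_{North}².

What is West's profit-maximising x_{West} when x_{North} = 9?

Fishing fleet West's profit: π = x_{West}(179 − 5(x_{West} + x_{North})) − 26x_{West}.
∂π/∂x_{West} = 153 − 10x_{West} − 5x_{North} = 0, so x_{West} = 15.3 − 0.5x_{North}.
At x_{North} = 9: x_{West} = 15.3 − 0.5·9 = 10.8.

10.8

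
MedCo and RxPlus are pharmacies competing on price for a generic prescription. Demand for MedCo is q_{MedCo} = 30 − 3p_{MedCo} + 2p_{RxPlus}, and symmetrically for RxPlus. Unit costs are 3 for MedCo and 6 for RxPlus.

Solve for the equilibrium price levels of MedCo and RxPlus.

10.3125, 11.4375

MedCo's profit: π = (p_{MedCo} − 3)(30 − 3p_{MedCo} + 2p_{RxPlus}).
∂π/∂p_{MedCo} = 39 − 6p_{MedCo} + 2p_{RxPlus} = 0 ⇒ p_{MedCo} = 6.5 + (1/3)p_{RxPlus}.
Similarly p_{RxPlus} = 8 + (1/3)p_{MedCo}.
Plugging p_{RxPlus} into MedCo's best response: p_{MedCo} = 6.5 + (1/3)(8 + (1/3)p_{MedCo}) ⇒ (8/9)p_{MedCo} = 55/6, so p_{MedCo} = 10.3125.
Then p_{RxPlus} = 8 + (1/3)·10.3125 = 11.4375.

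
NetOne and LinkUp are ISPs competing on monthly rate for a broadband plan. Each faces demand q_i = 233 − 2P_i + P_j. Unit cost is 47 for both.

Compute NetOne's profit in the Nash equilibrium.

7688

NetOne's profit: π = (P_{NetOne} − 47)(233 − 2P_{NetOne} + P_{LinkUp}).
∂π/∂P_{NetOne} = 327 − 4P_{NetOne} + P_{LinkUp} = 0 ⇒ P_{NetOne} = 81.75 + 0.25P_{LinkUp}.
By symmetry P_{LinkUp} = P_{NetOne}; substituting into the reaction function, 0.75P_{NetOne} = 81.75 and P_{NetOne} = 109.
q_{NetOne} = 233 − 2·109 + 109 = 124.
Profit = (109 − 47)·124 = 7688.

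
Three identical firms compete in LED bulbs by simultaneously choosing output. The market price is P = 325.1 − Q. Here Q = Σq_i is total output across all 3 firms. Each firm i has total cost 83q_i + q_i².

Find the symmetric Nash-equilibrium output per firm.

40.35

A representative firm's profit is π_i = q_i(325.1 − Q) − 83q_i − q_i², with Q = q_i + Σ_{j≠i} q_j.
First-order condition: 242.1 − 4q_i − Σ_{j≠i} q_j = 0.
Imposing symmetry (q_j = q for all j) turns Σ_{j≠i} q_j into 2q, so 242.1 = 6q and q = 40.35.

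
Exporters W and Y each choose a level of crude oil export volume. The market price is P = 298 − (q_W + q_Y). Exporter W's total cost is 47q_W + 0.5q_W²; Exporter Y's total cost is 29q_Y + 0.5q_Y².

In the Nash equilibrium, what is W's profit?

5490.375

Exporter W's profit: π = q_W(298 − (q_W + q_Y)) − 47q_W − 0.5q_W².
∂π/∂q_W = 251 − 3q_W − q_Y = 0, so q_W = 251/3 − (1/3)q_Y.
By the same steps for Y: q_Y = 269/3 − (1/3)q_W.
Substituting the second reaction function into the first: q_W = 251/3 − (1/3)(269/3 − (1/3)q_W), which gives (8/9)q_W = 484/9 ⇒ q_W = 60.5.
Then q_Y = 269/3 − (1/3)·60.5 = 69.5.
Price P = 298 − 130 = 168.
W's profit: (168 − 47)·60.5 − 0.5(60.5)² = 5490.375.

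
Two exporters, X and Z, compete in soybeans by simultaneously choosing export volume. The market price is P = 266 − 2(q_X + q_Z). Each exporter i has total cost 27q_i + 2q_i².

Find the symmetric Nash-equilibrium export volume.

Exporter X's profit: π = q_X(266 − 2(q_X + q_Z)) − 27q_X − 2q_X².
∂π/∂q_X = 239 − 8q_X − 2q_Z = 0, so q_X = 29.875 − 0.25q_Z.
The game is symmetric, so in equilibrium q_Z = q_X: the reaction function gives 1.25q_X = 29.875, hence q_X = 23.9.

23.9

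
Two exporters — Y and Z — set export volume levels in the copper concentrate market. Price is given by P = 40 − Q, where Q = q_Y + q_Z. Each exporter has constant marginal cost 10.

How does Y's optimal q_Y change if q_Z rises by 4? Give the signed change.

-2

Exporter Y's profit: π = q_Y(40 − (q_Y + q_Z)) − 10q_Y.
∂π/∂q_Y = 30 − 2q_Y − q_Z = 0, so q_Y = 15 − 0.5q_Z.
The reaction-function slope is −0.5, so a 4-unit rise in q_Z moves q_Y by −0.5 × 4 = −2. Y's best response falls — the actions are strategic substitutes.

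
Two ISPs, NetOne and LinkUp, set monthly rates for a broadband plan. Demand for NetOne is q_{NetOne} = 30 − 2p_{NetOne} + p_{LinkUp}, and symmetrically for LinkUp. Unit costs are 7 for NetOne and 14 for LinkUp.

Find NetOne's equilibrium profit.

147.92

NetOne's profit: π = (p_{NetOne} − 7)(30 − 2p_{NetOne} + p_{LinkUp}).
∂π/∂p_{NetOne} = 44 − 4p_{NetOne} + p_{LinkUp} = 0 ⇒ p_{NetOne} = 11 + 0.25p_{LinkUp}.
Similarly p_{LinkUp} = 14.5 + 0.25p_{NetOne}.
Solving the two reaction functions simultaneously: (1 − (0.25)(0.25))p_{NetOne} = 11 + 0.25·14.5, so 0.9375p_{NetOne} = 14.625 and p_{NetOne} = 15.6.
Then p_{LinkUp} = 14.5 + 0.25·15.6 = 18.4.
q_{NetOne} = 30 − 2·15.6 + 18.4 = 17.2.
Profit = (15.6 − 7)·17.2 = 147.92.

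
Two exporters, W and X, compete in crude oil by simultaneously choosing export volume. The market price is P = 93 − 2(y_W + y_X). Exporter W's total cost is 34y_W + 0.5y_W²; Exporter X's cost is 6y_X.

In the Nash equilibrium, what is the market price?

45.625

Exporter W's profit: π = y_W(93 − 2(y_W + y_X)) − 34y_W − 0.5y_W².
∂π/∂y_W = 59 − 5y_W − 2y_X = 0, so y_W = 11.8 − 0.4y_X.
For X: ∂π/∂y_X = 87 − 4y_X − 2y_W = 0 ⇒ y_X = 21.75 − 0.5y_W.
Plugging y_X into W's best response: y_W = 11.8 − 0.4(21.75 − 0.5y_W) ⇒ 0.8y_W = 3.1, so y_W = 3.875.
Then y_X = 21.75 − 0.5·3.875 = 19.8125.
Equilibrium price: P = 93 − 2·23.6875 = 45.625.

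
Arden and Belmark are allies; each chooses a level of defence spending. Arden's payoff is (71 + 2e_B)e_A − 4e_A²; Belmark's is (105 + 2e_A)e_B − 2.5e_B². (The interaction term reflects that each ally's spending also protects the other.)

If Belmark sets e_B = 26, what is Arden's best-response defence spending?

15.375

Expanding Arden's payoff: 71e_A + 2e_Be_A − 4e_A².
∂π/∂e_A = 71 + 2e_B − 8e_A = 0, so e_A = 8.875 + 0.25e_B.
At e_B = 26: e_A = 8.875 + 0.25·26 = 15.375.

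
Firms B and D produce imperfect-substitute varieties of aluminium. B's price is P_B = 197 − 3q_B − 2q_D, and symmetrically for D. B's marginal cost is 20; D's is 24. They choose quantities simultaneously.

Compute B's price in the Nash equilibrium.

87.125

Firm B's profit: π = q_B(197 − 3q_B − 2q_D) − 20q_B.
∂π/∂q_B = 177 − 6q_B − 2q_D = 0 ⇒ q_B = 29.5 − (1/3)q_D.
Similarly q_D = 173/6 − (1/3)q_B.
Substituting the second reaction function into the first: q_B = 29.5 − (1/3)(173/6 − (1/3)q_B), which gives (8/9)q_B = 179/9 ⇒ q_B = 22.375.
Then q_D = 173/6 − (1/3)·22.375 = 21.375.
P_B = 197 − 3·22.375 − 2·21.375 = 87.125.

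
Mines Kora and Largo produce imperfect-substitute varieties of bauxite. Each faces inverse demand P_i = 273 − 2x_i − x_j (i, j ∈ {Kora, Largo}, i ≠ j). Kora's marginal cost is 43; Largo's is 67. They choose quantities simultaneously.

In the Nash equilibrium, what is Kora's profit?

Mine Kora's profit: π = x_{Kora}(273 − 2x_{Kora} − x_{Largo}) − 43x_{Kora}.
∂π/∂x_{Kora} = 230 − 4x_{Kora} − x_{Largo} = 0 ⇒ x_{Kora} = 57.5 − 0.25x_{Largo}.
Similarly x_{Largo} = 51.5 − 0.25x_{Kora}.
Solving the two reaction functions simultaneously: (1 − (−0.25)(−0.25))x_{Kora} = 57.5 − 0.25·51.5, so 0.9375x_{Kora} = 44.625 and x_{Kora} = 47.6.
Then x_{Largo} = 51.5 − 0.25·47.6 = 39.6.
P_{Kora} = 273 − 2·47.6 − 39.6 = 138.2.
Profit = (138.2 − 43)·47.6 = 4531.52.

4531.52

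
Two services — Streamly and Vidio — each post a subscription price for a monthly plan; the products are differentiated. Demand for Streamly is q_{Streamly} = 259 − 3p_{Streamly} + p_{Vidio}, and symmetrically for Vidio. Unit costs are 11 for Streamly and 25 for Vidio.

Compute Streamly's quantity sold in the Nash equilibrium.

Streamly's profit: π = (p_{Streamly} − 11)(259 − 3p_{Streamly} + p_{Vidio}).
∂π/∂p_{Streamly} = 292 − 6p_{Streamly} + p_{Vidio} = 0 ⇒ p_{Streamly} = 146/3 + (1/6)p_{Vidio}.
Similarly p_{Vidio} = 167/3 + (1/6)p_{Streamly}.
Solving the two reaction functions simultaneously: (1 − (1/6)(1/6))p_{Streamly} = 146/3 + (1/6)·(167/3), so (35/36)p_{Streamly} = 1043/18 and p_{Streamly} = 59.6.
Then p_{Vidio} = 167/3 + (1/6)·59.6 = 65.6.
q_{Streamly} = 259 − 3·59.6 + 65.6 = 145.8.

145.8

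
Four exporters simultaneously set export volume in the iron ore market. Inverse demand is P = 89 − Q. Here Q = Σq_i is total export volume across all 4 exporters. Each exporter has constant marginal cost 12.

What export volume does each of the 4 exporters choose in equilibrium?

A representative exporter's profit is π_i = q_i(89 − Q) − 12q_i, with Q = q_i + Σ_{j≠i} q_j.
First-order condition: 77 − 2q_i − Σ_{j≠i} q_j = 0.
With identical exporters, set every q_j = q: then 77 − 2q − 3q = 0, i.e. q = 77/5 = 15.4.

15.4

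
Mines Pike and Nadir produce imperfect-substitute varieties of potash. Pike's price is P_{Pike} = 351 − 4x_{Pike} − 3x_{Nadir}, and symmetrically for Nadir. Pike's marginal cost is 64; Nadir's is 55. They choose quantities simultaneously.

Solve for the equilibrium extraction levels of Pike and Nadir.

25.6, 27.4

Mine Pike's profit: π = x_{Pike}(351 − 4x_{Pike} − 3x_{Nadir}) − 64x_{Pike}.
∂π/∂x_{Pike} = 287 − 8x_{Pike} − 3x_{Nadir} = 0 ⇒ x_{Pike} = 35.875 − 0.375x_{Nadir}.
Similarly x_{Nadir} = 37 − 0.375x_{Pike}.
Solving the two reaction functions simultaneously: (1 − (−0.375)(−0.375))x_{Pike} = 35.875 − 0.375·37, so (55/64)x_{Pike} = 22 and x_{Pike} = 25.6.
Then x_{Nadir} = 37 − 0.375·25.6 = 27.4.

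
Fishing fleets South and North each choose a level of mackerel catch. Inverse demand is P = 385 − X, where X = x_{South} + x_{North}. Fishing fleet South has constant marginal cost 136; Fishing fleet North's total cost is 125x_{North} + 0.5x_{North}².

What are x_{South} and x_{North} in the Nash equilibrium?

97.4, 54.2

Fishing fleet South's profit: π = x_{South}(385 − (x_{South} + x_{North})) − 136x_{South}.
∂π/∂x_{South} = 249 − 2x_{South} − x_{North} = 0, so x_{South} = 124.5 − 0.5x_{North}.
For North: ∂π/∂x_{North} = 260 − 3x_{North} − x_{South} = 0 ⇒ x_{North} = 260/3 − (1/3)x_{South}.
Plugging x_{North} into South's best response: x_{South} = 124.5 − 0.5(260/3 − (1/3)x_{South}) ⇒ (5/6)x_{South} = 487/6, so x_{South} = 97.4.
Then x_{North} = 260/3 − (1/3)·97.4 = 54.2.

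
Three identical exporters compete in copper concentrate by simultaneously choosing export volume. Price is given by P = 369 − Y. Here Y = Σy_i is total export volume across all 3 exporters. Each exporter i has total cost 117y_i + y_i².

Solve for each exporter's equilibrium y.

42

A representative exporter's profit is π_i = y_i(369 − Y) − 117y_i − y_i², with Y = y_i + Σ_{j≠i} y_j.
First-order condition: 252 − 4y_i − Σ_{j≠i} y_j = 0.
Imposing symmetry (y_j = y for all j) turns Σ_{j≠i} y_j into 2y, so 252 = 6y and y = 42.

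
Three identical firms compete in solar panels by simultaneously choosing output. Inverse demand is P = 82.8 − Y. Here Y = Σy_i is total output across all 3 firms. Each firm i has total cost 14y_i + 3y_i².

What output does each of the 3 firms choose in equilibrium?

A representative firm's profit is π_i = y_i(82.8 − Y) − 14y_i − 3y_i², with Y = y_i + Σ_{j≠i} y_j.
First-order condition: 68.8 − 8y_i − Σ_{j≠i} y_j = 0.
With identical firms, set every y_j = y: then 68.8 − 8y − 2y = 0, i.e. y = 68.8/10 = 6.88.

6.88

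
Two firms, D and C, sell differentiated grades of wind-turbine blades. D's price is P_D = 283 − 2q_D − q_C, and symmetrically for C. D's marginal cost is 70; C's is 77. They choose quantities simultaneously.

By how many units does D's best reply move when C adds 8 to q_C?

-2

Firm D's profit: π = q_D(283 − 2q_D − q_C) − 70q_D.
∂π/∂q_D = 213 − 4q_D − q_C = 0 ⇒ q_D = 53.25 − 0.25q_C.
The reaction-function slope is −0.25, so an 8-unit rise in q_C moves q_D by −0.25 × 8 = −2. D's best response falls — the actions are strategic substitutes.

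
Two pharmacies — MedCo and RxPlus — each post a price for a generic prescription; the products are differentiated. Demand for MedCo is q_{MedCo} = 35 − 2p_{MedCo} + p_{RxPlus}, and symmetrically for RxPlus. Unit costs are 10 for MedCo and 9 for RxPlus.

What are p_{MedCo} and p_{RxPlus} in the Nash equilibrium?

18.2, 17.8

MedCo's profit: π = (p_{MedCo} − 10)(35 − 2p_{MedCo} + p_{RxPlus}).
∂π/∂p_{MedCo} = 55 − 4p_{MedCo} + p_{RxPlus} = 0 ⇒ p_{MedCo} = 13.75 + 0.25p_{RxPlus}.
Similarly p_{RxPlus} = 13.25 + 0.25p_{MedCo}.
Solving the two reaction functions simultaneously: (1 − (0.25)(0.25))p_{MedCo} = 13.75 + 0.25·13.25, so 0.9375p_{MedCo} = 17.0625 and p_{MedCo} = 18.2.
Then p_{RxPlus} = 13.25 + 0.25·18.2 = 17.8.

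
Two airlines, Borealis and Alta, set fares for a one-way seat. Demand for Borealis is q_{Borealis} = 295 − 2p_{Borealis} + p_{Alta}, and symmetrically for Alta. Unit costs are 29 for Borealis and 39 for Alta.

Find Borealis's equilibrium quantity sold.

Borealis's profit: π = (p_{Borealis} − 29)(295 − 2p_{Borealis} + p_{Alta}).
∂π/∂p_{Borealis} = 353 − 4p_{Borealis} + p_{Alta} = 0 ⇒ p_{Borealis} = 88.25 + 0.25p_{Alta}.
Similarly p_{Alta} = 93.25 + 0.25p_{Borealis}.
Substituting the second reaction function into the first: p_{Borealis} = 88.25 + 0.25(93.25 + 0.25p_{Borealis}), which gives 0.9375p_{Borealis} = 111.5625 ⇒ p_{Borealis} = 119.
Then p_{Alta} = 93.25 + 0.25·119 = 123.
q_{Borealis} = 295 − 2·119 + 123 = 180.

180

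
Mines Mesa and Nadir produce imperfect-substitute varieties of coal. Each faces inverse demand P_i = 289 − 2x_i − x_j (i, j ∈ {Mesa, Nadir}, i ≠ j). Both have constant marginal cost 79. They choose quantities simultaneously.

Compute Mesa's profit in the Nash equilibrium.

3528

Mine Mesa's profit: π = x_{Mesa}(289 − 2x_{Mesa} − x_{Nadir}) − 79x_{Mesa}.
∂π/∂x_{Mesa} = 210 − 4x_{Mesa} − x_{Nadir} = 0 ⇒ x_{Mesa} = 52.5 − 0.25x_{Nadir}.
By symmetry x_{Nadir} = x_{Mesa}; substituting into the reaction function, 1.25x_{Mesa} = 52.5 and x_{Mesa} = 42.
P_{Mesa} = 289 − 2·42 − 42 = 163.
Profit = (163 − 79)·42 = 3528.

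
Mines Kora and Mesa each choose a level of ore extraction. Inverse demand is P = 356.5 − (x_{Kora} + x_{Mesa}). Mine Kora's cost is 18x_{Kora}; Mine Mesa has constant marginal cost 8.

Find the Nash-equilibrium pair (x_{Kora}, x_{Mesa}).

Mine Kora's profit: π = x_{Kora}(356.5 − (x_{Kora} + x_{Mesa})) − 18x_{Kora}.
∂π/∂x_{Kora} = 338.5 − 2x_{Kora} − x_{Mesa} = 0, so x_{Kora} = 169.25 − 0.5x_{Mesa}.
By the same steps for Mesa: x_{Mesa} = 174.25 − 0.5x_{Kora}.
Substituting the second reaction function into the first: x_{Kora} = 169.25 − 0.5(174.25 − 0.5x_{Kora}), which gives 0.75x_{Kora} = 82.125 ⇒ x_{Kora} = 109.5.
Then x_{Mesa} = 174.25 − 0.5·109.5 = 119.5.

109.5, 119.5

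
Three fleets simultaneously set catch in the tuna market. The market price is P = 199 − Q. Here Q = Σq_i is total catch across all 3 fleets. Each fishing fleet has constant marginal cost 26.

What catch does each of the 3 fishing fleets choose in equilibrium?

43.25

A representative fishing fleet's profit is π_i = q_i(199 − Q) − 26q_i, with Q = q_i + Σ_{j≠i} q_j.
First-order condition: 173 − 2q_i − Σ_{j≠i} q_j = 0.
In a symmetric equilibrium every fishing fleet chooses the same q, so Σ_{j≠i} q_j = 2q. The condition becomes 173 − 4q = 0, giving q = 173/4 = 43.25.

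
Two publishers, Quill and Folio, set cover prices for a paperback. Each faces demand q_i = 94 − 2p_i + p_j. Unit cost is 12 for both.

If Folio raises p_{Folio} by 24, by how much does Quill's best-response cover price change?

Quill's profit: π = (p_{Quill} − 12)(94 − 2p_{Quill} + p_{Folio}).
∂π/∂p_{Quill} = 118 − 4p_{Quill} + p_{Folio} = 0 ⇒ p_{Quill} = 29.5 + 0.25p_{Folio}.
The reaction-function slope is 0.25, so a 24-unit rise in p_{Folio} moves p_{Quill} by 0.25 × 24 = 6. Quill's best response rises — the actions are strategic complements.

6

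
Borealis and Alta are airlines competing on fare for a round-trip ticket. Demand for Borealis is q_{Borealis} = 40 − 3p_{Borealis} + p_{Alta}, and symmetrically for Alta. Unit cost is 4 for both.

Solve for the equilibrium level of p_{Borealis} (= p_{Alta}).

10.4

Borealis's profit: π = (p_{Borealis} − 4)(40 − 3p_{Borealis} + p_{Alta}).
∂π/∂p_{Borealis} = 52 − 6p_{Borealis} + p_{Alta} = 0 ⇒ p_{Borealis} = 26/3 + (1/6)p_{Alta}.
The game is symmetric, so in equilibrium p_{Alta} = p_{Borealis}: the reaction function gives (5/6)p_{Borealis} = 26/3, hence p_{Borealis} = 10.4.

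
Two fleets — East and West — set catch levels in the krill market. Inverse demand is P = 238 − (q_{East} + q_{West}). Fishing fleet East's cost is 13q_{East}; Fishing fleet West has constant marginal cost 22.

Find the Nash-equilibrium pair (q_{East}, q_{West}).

Fishing fleet East's profit: π = q_{East}(238 − (q_{East} + q_{West})) − 13q_{East}.
∂π/∂q_{East} = 225 − 2q_{East} − q_{West} = 0, so q_{East} = 112.5 − 0.5q_{West}.
By the same steps for West: q_{West} = 108 − 0.5q_{East}.
Solving the two reaction functions simultaneously: (1 − (−0.5)(−0.5))q_{East} = 112.5 − 0.5·108, so 0.75q_{East} = 58.5 and q_{East} = 78.
Then q_{West} = 108 − 0.5·78 = 69.

78, 69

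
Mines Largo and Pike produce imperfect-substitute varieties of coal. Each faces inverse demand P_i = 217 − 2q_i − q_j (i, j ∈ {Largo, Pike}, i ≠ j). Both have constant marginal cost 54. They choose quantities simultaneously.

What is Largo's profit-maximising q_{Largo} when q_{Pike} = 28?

Mine Largo's profit: π = q_{Largo}(217 − 2q_{Largo} − q_{Pike}) − 54q_{Largo}.
∂π/∂q_{Largo} = 163 − 4q_{Largo} − q_{Pike} = 0 ⇒ q_{Largo} = 40.75 − 0.25q_{Pike}.
At q_{Pike} = 28: q_{Largo} = 40.75 − 0.25·28 = 33.75.

33.75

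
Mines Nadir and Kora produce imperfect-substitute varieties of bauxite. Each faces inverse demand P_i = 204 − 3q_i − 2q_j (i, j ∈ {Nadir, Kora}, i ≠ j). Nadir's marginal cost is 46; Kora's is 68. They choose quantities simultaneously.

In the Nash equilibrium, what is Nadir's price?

109.375

Mine Nadir's profit: π = q_{Nadir}(204 − 3q_{Nadir} − 2q_{Kora}) − 46q_{Nadir}.
∂π/∂q_{Nadir} = 158 − 6q_{Nadir} − 2q_{Kora} = 0 ⇒ q_{Nadir} = 79/3 − (1/3)q_{Kora}.
Similarly q_{Kora} = 68/3 − (1/3)q_{Nadir}.
Solving the two reaction functions simultaneously: (1 − (−1/3)(−1/3))q_{Nadir} = 79/3 − (1/3)·(68/3), so (8/9)q_{Nadir} = 169/9 and q_{Nadir} = 21.125.
Then q_{Kora} = 68/3 − (1/3)·21.125 = 15.625.
P_{Nadir} = 204 − 3·21.125 − 2·15.625 = 109.375.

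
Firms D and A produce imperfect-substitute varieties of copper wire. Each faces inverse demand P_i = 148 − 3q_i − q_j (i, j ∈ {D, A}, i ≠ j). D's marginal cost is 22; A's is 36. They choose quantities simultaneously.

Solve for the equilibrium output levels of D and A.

Firm D's profit: π = q_D(148 − 3q_D − q_A) − 22q_D.
∂π/∂q_D = 126 − 6q_D − q_A = 0 ⇒ q_D = 21 − (1/6)q_A.
Similarly q_A = 56/3 − (1/6)q_D.
Solving the two reaction functions simultaneously: (1 − (−1/6)(−1/6))q_D = 21 − (1/6)·(56/3), so (35/36)q_D = 161/9 and q_D = 18.4.
Then q_A = 56/3 − (1/6)·18.4 = 15.6.

18.4, 15.6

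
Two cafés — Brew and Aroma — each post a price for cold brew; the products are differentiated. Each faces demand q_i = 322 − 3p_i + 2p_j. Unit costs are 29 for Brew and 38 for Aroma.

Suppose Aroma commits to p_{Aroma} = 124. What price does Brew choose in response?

Brew's profit: π = (p_{Brew} − 29)(322 − 3p_{Brew} + 2p_{Aroma}).
∂π/∂p_{Brew} = 409 − 6p_{Brew} + 2p_{Aroma} = 0 ⇒ p_{Brew} = 409/6 + (1/3)p_{Aroma}.
At p_{Aroma} = 124: p_{Brew} = 409/6 + (1/3)·124 = 109.5.

109.5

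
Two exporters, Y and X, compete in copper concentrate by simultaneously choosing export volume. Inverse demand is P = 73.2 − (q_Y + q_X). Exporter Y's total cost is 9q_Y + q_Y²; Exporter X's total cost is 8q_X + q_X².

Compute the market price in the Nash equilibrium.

Exporter Y's profit: π = q_Y(73.2 − (q_Y + q_X)) − 9q_Y − q_Y².
∂π/∂q_Y = 64.2 − 4q_Y − q_X = 0, so q_Y = 16.05 − 0.25q_X.
By the same steps for X: q_X = 16.3 − 0.25q_Y.
Plugging q_X into Y's best response: q_Y = 16.05 − 0.25(16.3 − 0.25q_Y) ⇒ 0.9375q_Y = 11.975, so q_Y = 958/75.
Then q_X = 16.3 − 0.25·(958/75) = 983/75.
Equilibrium price: P = 73.2 − 25.88 = 47.32.

47.32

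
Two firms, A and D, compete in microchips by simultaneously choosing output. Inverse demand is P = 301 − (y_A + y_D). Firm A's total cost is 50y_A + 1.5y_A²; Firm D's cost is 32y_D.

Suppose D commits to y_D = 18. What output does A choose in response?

46.6

Firm A's profit: π = y_A(301 − (y_A + y_D)) − 50y_A − 1.5y_A².
∂π/∂y_A = 251 − 5y_A − y_D = 0, so y_A = 50.2 − 0.2y_D.
At y_D = 18: y_A = 50.2 − 0.2·18 = 46.6.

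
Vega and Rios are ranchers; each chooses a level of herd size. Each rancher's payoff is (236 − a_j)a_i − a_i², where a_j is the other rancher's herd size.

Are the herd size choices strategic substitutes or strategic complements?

Vega's payoff is (236 − a_R)a_V − a_V².
∂π/∂a_V = 236 − a_R − 2a_V = 0, so a_V = 118 − 0.5a_R.
The best-response slope da_V/da_R = −0.5 < 0: the reaction function is downward-sloping, so the choices are strategic substitutes.

strategic substitutes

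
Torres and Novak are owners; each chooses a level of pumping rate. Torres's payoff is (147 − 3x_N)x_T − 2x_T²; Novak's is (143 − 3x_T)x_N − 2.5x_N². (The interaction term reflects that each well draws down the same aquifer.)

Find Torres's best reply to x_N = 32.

12.75

Expanding Torres's payoff: 147x_T − 3x_Nx_T − 2x_T².
∂π/∂x_T = 147 − 3x_N − 4x_T = 0, so x_T = 36.75 − 0.75x_N.
At x_N = 32: x_T = 36.75 − 0.75·32 = 12.75.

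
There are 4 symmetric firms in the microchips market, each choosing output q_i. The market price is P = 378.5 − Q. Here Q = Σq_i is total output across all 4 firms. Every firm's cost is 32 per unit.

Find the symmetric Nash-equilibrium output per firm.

A representative firm's profit is π_i = q_i(378.5 − Q) − 32q_i, with Q = q_i + Σ_{j≠i} q_j.
First-order condition: 346.5 − 2q_i − Σ_{j≠i} q_j = 0.
Imposing symmetry (q_j = q for all j) turns Σ_{j≠i} q_j into 3q, so 346.5 = 5q and q = 69.3.

69.3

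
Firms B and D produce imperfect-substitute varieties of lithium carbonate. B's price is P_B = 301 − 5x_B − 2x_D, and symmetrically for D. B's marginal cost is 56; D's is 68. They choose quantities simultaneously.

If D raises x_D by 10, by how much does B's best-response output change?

-2

Firm B's profit: π = x_B(301 − 5x_B − 2x_D) − 56x_B.
∂π/∂x_B = 245 − 10x_B − 2x_D = 0 ⇒ x_B = 24.5 − 0.2x_D.
The reaction-function slope is −0.2, so a 10-unit rise in x_D moves x_B by −0.2 × 10 = −2. B's best response falls — the actions are strategic substitutes.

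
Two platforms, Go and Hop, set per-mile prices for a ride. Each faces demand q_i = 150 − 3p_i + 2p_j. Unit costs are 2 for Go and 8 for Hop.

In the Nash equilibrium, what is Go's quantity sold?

Go's profit: π = (p_{Go} − 2)(150 − 3p_{Go} + 2p_{Hop}).
∂π/∂p_{Go} = 156 − 6p_{Go} + 2p_{Hop} = 0 ⇒ p_{Go} = 26 + (1/3)p_{Hop}.
Similarly p_{Hop} = 29 + (1/3)p_{Go}.
Plugging p_{Hop} into Go's best response: p_{Go} = 26 + (1/3)(29 + (1/3)p_{Go}) ⇒ (8/9)p_{Go} = 107/3, so p_{Go} = 40.125.
Then p_{Hop} = 29 + (1/3)·40.125 = 42.375.
q_{Go} = 150 − 3·40.125 + 2·42.375 = 114.375.

114.375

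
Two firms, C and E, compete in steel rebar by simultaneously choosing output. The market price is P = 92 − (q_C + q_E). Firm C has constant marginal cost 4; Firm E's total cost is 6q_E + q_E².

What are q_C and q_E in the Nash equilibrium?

Firm C's profit: π = q_C(92 − (q_C + q_E)) − 4q_C.
∂π/∂q_C = 88 − 2q_C − q_E = 0, so q_C = 44 − 0.5q_E.
For E: ∂π/∂q_E = 86 − 4q_E − q_C = 0 ⇒ q_E = 21.5 − 0.25q_C.
Substituting the second reaction function into the first: q_C = 44 − 0.5(21.5 − 0.25q_C), which gives 0.875q_C = 33.25 ⇒ q_C = 38.
Then q_E = 21.5 − 0.25·38 = 12.

38, 12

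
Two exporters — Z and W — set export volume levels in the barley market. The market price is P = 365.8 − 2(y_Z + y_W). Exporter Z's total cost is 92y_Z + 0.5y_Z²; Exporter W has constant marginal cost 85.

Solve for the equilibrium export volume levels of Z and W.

33.35, 53.525

Exporter Z's profit: π = y_Z(365.8 − 2(y_Z + y_W)) − 92y_Z − 0.5y_Z².
∂π/∂y_Z = 273.8 − 5y_Z − 2y_W = 0, so y_Z = 54.76 − 0.4y_W.
For W: ∂π/∂y_W = 280.8 − 4y_W − 2y_Z = 0 ⇒ y_W = 70.2 − 0.5y_Z.
Solving the two reaction functions simultaneously: (1 − (−0.4)(−0.5))y_Z = 54.76 − 0.4·70.2, so 0.8y_Z = 26.68 and y_Z = 33.35.
Then y_W = 70.2 − 0.5·33.35 = 53.525.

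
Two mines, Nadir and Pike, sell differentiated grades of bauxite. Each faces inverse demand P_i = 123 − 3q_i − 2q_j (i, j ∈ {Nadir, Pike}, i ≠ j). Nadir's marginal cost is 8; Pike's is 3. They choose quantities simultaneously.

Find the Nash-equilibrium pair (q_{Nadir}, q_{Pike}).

14.0625, 15.3125

Mine Nadir's profit: π = q_{Nadir}(123 − 3q_{Nadir} − 2q_{Pike}) − 8q_{Nadir}.
∂π/∂q_{Nadir} = 115 − 6q_{Nadir} − 2q_{Pike} = 0 ⇒ q_{Nadir} = 115/6 − (1/3)q_{Pike}.
Similarly q_{Pike} = 20 − (1/3)q_{Nadir}.
Solving the two reaction functions simultaneously: (1 − (−1/3)(−1/3))q_{Nadir} = 115/6 − (1/3)·20, so (8/9)q_{Nadir} = 12.5 and q_{Nadir} = 14.0625.
Then q_{Pike} = 20 − (1/3)·14.0625 = 15.3125.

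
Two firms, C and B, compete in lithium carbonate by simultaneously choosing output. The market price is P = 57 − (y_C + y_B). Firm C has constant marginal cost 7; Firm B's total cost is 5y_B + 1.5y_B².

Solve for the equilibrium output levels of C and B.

Firm C's profit: π = y_C(57 − (y_C + y_B)) − 7y_C.
∂π/∂y_C = 50 − 2y_C − y_B = 0, so y_C = 25 − 0.5y_B.
For B: ∂π/∂y_B = 52 − 5y_B − y_C = 0 ⇒ y_B = 10.4 − 0.2y_C.
Solving the two reaction functions simultaneously: (1 − (−0.5)(−0.2))y_C = 25 − 0.5·10.4, so 0.9y_C = 19.8 and y_C = 22.
Then y_B = 10.4 − 0.2·22 = 6.

22, 6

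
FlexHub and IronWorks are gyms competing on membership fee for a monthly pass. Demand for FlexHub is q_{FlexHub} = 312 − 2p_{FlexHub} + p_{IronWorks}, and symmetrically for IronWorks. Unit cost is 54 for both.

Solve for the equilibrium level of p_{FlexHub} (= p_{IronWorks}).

140

FlexHub's profit: π = (p_{FlexHub} − 54)(312 − 2p_{FlexHub} + p_{IronWorks}).
∂π/∂p_{FlexHub} = 420 − 4p_{FlexHub} + p_{IronWorks} = 0 ⇒ p_{FlexHub} = 105 + 0.25p_{IronWorks}.
By symmetry p_{IronWorks} = p_{FlexHub}; substituting into the reaction function, 0.75p_{FlexHub} = 105 and p_{FlexHub} = 140.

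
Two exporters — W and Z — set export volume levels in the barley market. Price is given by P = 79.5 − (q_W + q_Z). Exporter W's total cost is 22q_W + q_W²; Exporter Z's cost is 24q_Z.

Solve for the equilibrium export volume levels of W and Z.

8.5, 23.5

Exporter W's profit: π = q_W(79.5 − (q_W + q_Z)) − 22q_W − q_W².
∂π/∂q_W = 57.5 − 4q_W − q_Z = 0, so q_W = 14.375 − 0.25q_Z.
For Z: ∂π/∂q_Z = 55.5 − 2q_Z − q_W = 0 ⇒ q_Z = 27.75 − 0.5q_W.
Plugging q_Z into W's best response: q_W = 14.375 − 0.25(27.75 − 0.5q_W) ⇒ 0.875q_W = 7.4375, so q_W = 8.5.
Then q_Z = 27.75 − 0.5·8.5 = 23.5.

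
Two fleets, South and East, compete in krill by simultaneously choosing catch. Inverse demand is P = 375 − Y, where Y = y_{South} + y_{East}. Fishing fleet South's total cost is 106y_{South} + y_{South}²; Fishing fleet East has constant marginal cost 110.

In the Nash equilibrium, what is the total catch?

Fishing fleet South's profit: π = y_{South}(375 − (y_{South} + y_{East})) − 106y_{South} − y_{South}².
∂π/∂y_{South} = 269 − 4y_{South} − y_{East} = 0, so y_{South} = 67.25 − 0.25y_{East}.
For East: ∂π/∂y_{East} = 265 − 2y_{East} − y_{South} = 0 ⇒ y_{East} = 132.5 − 0.5y_{South}.
Substituting the second reaction function into the first: y_{South} = 67.25 − 0.25(132.5 − 0.5y_{South}), which gives 0.875y_{South} = 34.125 ⇒ y_{South} = 39.
Then y_{East} = 132.5 − 0.5·39 = 113.
Total catch: 39 + 113 = 152.

152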